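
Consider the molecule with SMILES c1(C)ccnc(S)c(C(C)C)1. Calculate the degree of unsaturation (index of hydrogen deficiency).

4

Atom tally by fragment:
  pyridine ring core → C:5 H:5 N:1
  (− 3 ring H displaced by substituents)
  + CH3 → C:1 H:3
  + SH → S:1 H:1
  + CH(CH3)2 → C:3 H:7
Element totals:
  C: 9
  H: 13
  N: 1
  S: 1
Molecular formula: C9H13NS.
DoU = (2C + 2 + N − H − X) / 2 = (2·9 + 2 + 1 − 13 − 0) / 2 = 4.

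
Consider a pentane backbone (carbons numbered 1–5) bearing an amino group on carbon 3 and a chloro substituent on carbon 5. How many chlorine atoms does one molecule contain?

Atom tally by fragment:
  CH3 → C:1 H:3
  CH2 → C:1 H:2
  CH(NH2) → C:1 H:3 N:1
  CH2 → C:1 H:2
  CH2Cl → C:1 H:2 Cl:1
Element totals:
  C: 5
  H: 12
  Cl: 1
  N: 1

1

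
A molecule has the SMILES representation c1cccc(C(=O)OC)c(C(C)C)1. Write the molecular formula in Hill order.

Atom tally by fragment:
  benzene ring core → C:6 H:6
  (− 2 ring H displaced by substituents)
  + COOCH3 → C:2 H:3 O:2
  + CH(CH3)2 → C:3 H:7
Element totals:
  C: 11
  H: 14
  O: 2

C11H14O2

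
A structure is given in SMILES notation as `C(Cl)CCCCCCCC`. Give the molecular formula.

C9H19Cl

Atom tally by fragment:
  ClCH2 → C:1 H:2 Cl:1
  CH2 → C:1 H:2
  CH2 → C:1 H:2
  CH2 → C:1 H:2
  CH2 → C:1 H:2
  CH2 → C:1 H:2
  CH2 → C:1 H:2
  CH2 → C:1 H:2
  CH3 → C:1 H:3
Element totals:
  C: 9
  H: 19
  Cl: 1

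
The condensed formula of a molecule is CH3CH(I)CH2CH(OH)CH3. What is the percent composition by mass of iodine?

59.29%

Atom tally by fragment:
  CH3 → C:1 H:3
  CH(I) → C:1 H:1 I:1
  CH2 → C:1 H:2
  CH(OH) → C:1 H:2 O:1
  CH3 → C:1 H:3
Element totals:
  C: 5
  H: 11
  I: 1
  O: 1
Molecular formula: C5H11IO.
Molar mass = 214.046 g/mol.
Mass from I: 1 × 126.904 = 126.904 g/mol.
%I = 126.904 / 214.046 × 100 = 59.29%.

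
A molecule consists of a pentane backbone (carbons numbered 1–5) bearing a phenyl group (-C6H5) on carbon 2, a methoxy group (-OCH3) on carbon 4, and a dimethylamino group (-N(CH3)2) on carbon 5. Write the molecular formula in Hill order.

C14H23NO

Atom tally by fragment:
  CH3 → C:1 H:3
  CH(C6H5) → C:7 H:6
  CH2 → C:1 H:2
  CH(OCH3) → C:2 H:4 O:1
  CH2N(CH3)2 → C:3 H:8 N:1
Element totals:
  C: 14
  H: 23
  N: 1
  O: 1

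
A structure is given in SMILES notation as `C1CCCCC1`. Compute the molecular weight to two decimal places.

Atom tally by fragment:
  cyclohexane ring core → C:6 H:12
Element totals:
  C: 6
  H: 12
Molecular formula: C6H12.
  M = 6(12.011) + 12(1.008)
    = 72.066 + 12.096 = 84.162

84.16 g/mol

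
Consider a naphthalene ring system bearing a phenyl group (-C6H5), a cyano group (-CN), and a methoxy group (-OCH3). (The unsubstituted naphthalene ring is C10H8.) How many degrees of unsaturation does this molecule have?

13

Atom tally by fragment:
  naphthalene ring system core → C:10 H:8
  (− 3 ring H displaced by substituents)
  + C6H5 → C:6 H:5
  + CN → C:1 N:1
  + OCH3 → C:1 H:3 O:1
Element totals:
  C: 18
  H: 13
  N: 1
  O: 1
Molecular formula: C18H13NO.
DoU = (2C + 2 + N − H − X) / 2 = (2·18 + 2 + 1 − 13 − 0) / 2 = 13.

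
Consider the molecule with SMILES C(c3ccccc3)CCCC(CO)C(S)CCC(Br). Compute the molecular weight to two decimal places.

345.34 g/mol

Atom tally by fragment:
  C6H5CH2 → C:7 H:7
  CH2 → C:1 H:2
  CH2 → C:1 H:2
  CH2 → C:1 H:2
  CH(CH2OH) → C:2 H:4 O:1
  CH(SH) → C:1 H:2 S:1
  CH2 → C:1 H:2
  CH2 → C:1 H:2
  CH2Br → C:1 H:2 Br:1
Element totals:
  C: 16
  H: 25
  Br: 1
  O: 1
  S: 1
Molecular formula: C16H25BrOS.
  M = 16(12.011) + 25(1.008) + 79.904 + 15.999 + 32.06
    = 192.176 + 25.200 + 79.904 + 15.999 + 32.060 = 345.339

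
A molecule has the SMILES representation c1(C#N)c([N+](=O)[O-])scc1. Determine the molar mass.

154.14 g/mol

Atom tally by fragment:
  thiophene ring core → C:4 H:4 S:1
  (− 2 ring H displaced by substituents)
  + CN → C:1 N:1
  + NO2 → N:1 O:2
Element totals:
  C: 5
  H: 2
  N: 2
  O: 2
  S: 1
Molecular formula: C5H2N2O2S.
  M = 5(12.011) + 2(1.008) + 2(14.007) + 2(15.999) + 32.06
    = 60.055 + 2.016 + 28.014 + 31.998 + 32.060 = 154.143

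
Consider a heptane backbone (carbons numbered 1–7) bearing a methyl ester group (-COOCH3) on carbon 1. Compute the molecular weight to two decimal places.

Atom tally by fragment:
  CH3OOCCH2 → C:3 H:5 O:2
  CH2 → C:1 H:2
  CH2 → C:1 H:2
  CH2 → C:1 H:2
  CH2 → C:1 H:2
  CH2 → C:1 H:2
  CH3 → C:1 H:3
Element totals:
  C: 9
  H: 18
  O: 2
Molecular formula: C9H18O2.
  M = 9(12.011) + 18(1.008) + 2(15.999)
    = 108.099 + 18.144 + 31.998 = 158.241

158.24 g/mol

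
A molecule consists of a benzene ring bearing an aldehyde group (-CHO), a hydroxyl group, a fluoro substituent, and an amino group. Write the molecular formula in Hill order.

C7H6FNO2

Atom tally by fragment:
  benzene ring core → C:6 H:6
  (− 4 ring H displaced by substituents)
  + CHO → C:1 H:1 O:1
  + OH → O:1 H:1
  + F → F:1
  + NH2 → N:1 H:2
Element totals:
  C: 7
  H: 6
  F: 1
  N: 1
  O: 2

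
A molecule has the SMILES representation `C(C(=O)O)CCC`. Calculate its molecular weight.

102.13 g/mol

Atom tally by fragment:
  HOOCCH2 → C:2 H:3 O:2
  CH2 → C:1 H:2
  CH2 → C:1 H:2
  CH3 → C:1 H:3
Element totals:
  C: 5
  H: 10
  O: 2
Molecular formula: C5H10O2.
  M = 5(12.011) + 10(1.008) + 2(15.999)
    = 60.055 + 10.080 + 31.998 = 102.133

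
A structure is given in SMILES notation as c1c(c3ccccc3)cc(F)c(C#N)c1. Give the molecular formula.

C13H8FN

Atom tally by fragment:
  benzene ring core → C:6 H:6
  (− 3 ring H displaced by substituents)
  + C6H5 → C:6 H:5
  + F → F:1
  + CN → C:1 N:1
Element totals:
  C: 13
  H: 8
  F: 1
  N: 1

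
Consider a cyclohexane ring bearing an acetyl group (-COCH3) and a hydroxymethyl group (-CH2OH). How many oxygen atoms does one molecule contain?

Atom tally by fragment:
  cyclohexane ring core → C:6 H:12
  (− 2 ring H displaced by substituents)
  + COCH3 → C:2 H:3 O:1
  + CH2OH → C:1 H:3 O:1
Element totals:
  C: 9
  H: 16
  O: 2

2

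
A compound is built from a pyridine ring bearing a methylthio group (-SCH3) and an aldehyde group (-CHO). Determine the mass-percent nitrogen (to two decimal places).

Atom tally by fragment:
  pyridine ring core → C:5 H:5 N:1
  (− 2 ring H displaced by substituents)
  + SCH3 → C:1 H:3 S:1
  + CHO → C:1 H:1 O:1
Element totals:
  C: 7
  H: 7
  N: 1
  O: 1
  S: 1
Molecular formula: C7H7NOS.
Molar mass = 153.199 g/mol.
Mass from N: 1 × 14.007 = 14.007 g/mol.
%N = 14.007 / 153.199 × 100 = 9.14%.

9.14%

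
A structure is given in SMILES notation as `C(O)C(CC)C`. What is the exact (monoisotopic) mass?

88.0888

Atom tally by fragment:
  HOCH2 → C:1 H:3 O:1
  CH(C2H5) → C:3 H:6
  CH3 → C:1 H:3
Element totals:
  C: 5
  H: 12
  O: 1
Molecular formula: C5H12O.
  M = 5(12.0) + 12(1.007825) + 15.994915
    = 60.000000 + 12.093900 + 15.994915 = 88.088815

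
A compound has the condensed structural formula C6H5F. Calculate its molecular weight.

Atom tally by fragment:
  benzene ring core → C:6 H:6
  (− 1 ring H displaced by substituents)
  + F → F:1
Element totals:
  C: 6
  H: 5
  F: 1
Molecular formula: C6H5F.
  M = 6(12.011) + 5(1.008) + 18.998
    = 72.066 + 5.040 + 18.998 = 96.104

96.10 g/mol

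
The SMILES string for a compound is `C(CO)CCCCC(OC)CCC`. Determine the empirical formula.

Atom tally by fragment:
  HOCH2CH2 → C:2 H:5 O:1
  CH2 → C:1 H:2
  CH2 → C:1 H:2
  CH2 → C:1 H:2
  CH2 → C:1 H:2
  CH(OCH3) → C:2 H:4 O:1
  CH2 → C:1 H:2
  CH2 → C:1 H:2
  CH3 → C:1 H:3
Element totals:
  C: 11
  H: 24
  O: 2
Molecular formula: C11H24O2.
gcd of subscripts (11, 24, 2) = 1, so the empirical formula equals the molecular formula.

C11H24O2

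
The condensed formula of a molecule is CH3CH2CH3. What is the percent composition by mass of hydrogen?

18.29%

Atom tally by fragment:
  CH3 → C:1 H:3
  CH2 → C:1 H:2
  CH3 → C:1 H:3
Element totals:
  C: 3
  H: 8
Molecular formula: C3H8.
Molar mass = 44.097 g/mol.
Mass from H: 8 × 1.008 = 8.064 g/mol.
%H = 8.064 / 44.097 × 100 = 18.29%.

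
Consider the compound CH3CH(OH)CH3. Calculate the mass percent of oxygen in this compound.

26.62%

Element totals:
  C: 3
  H: 8
  O: 1
Molecular formula: C3H8O.
Molar mass = 60.096 g/mol.
Mass from O: 1 × 15.999 = 15.999 g/mol.
%O = 15.999 / 60.096 × 100 = 26.62%.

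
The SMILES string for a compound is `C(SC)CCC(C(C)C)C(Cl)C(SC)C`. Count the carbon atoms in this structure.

12

Atom tally by fragment:
  CH3SCH2 → C:2 H:5 S:1
  CH2 → C:1 H:2
  CH2 → C:1 H:2
  CH(CH(CH3)2) → C:4 H:8
  CH(Cl) → C:1 H:1 Cl:1
  CH(SCH3) → C:2 H:4 S:1
  CH3 → C:1 H:3
Element totals:
  C: 12
  H: 25
  Cl: 1
  S: 2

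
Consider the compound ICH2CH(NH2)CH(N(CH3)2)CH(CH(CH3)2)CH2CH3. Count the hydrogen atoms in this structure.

25

Element totals:
  C: 11
  H: 25
  I: 1
  N: 2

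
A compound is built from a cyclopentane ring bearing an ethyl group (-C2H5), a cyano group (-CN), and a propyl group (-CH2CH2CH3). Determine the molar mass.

Atom tally by fragment:
  cyclopentane ring core → C:5 H:10
  (− 3 ring H displaced by substituents)
  + C2H5 → C:2 H:5
  + CN → C:1 N:1
  + CH2CH2CH3 → C:3 H:7
Element totals:
  C: 11
  H: 19
  N: 1
Molecular formula: C11H19N.
  M = 11(12.011) + 19(1.008) + 14.007
    = 132.121 + 19.152 + 14.007 = 165.280

165.28 g/mol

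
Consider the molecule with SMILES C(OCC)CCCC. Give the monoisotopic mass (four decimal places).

Atom tally by fragment:
  C2H5OCH2 → C:3 H:7 O:1
  CH2 → C:1 H:2
  CH2 → C:1 H:2
  CH2 → C:1 H:2
  CH3 → C:1 H:3
Element totals:
  C: 7
  H: 16
  O: 1
Molecular formula: C7H16O.
  M = 7(12.0) + 16(1.007825) + 15.994915
    = 84.000000 + 16.125200 + 15.994915 = 116.120115

116.1201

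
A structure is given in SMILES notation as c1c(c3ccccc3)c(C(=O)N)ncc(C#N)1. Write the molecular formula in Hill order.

C13H9N3O

Atom tally by fragment:
  pyridine ring core → C:5 H:5 N:1
  (− 3 ring H displaced by substituents)
  + C6H5 → C:6 H:5
  + CONH2 → C:1 H:2 O:1 N:1
  + CN → C:1 N:1
Element totals:
  C: 13
  H: 9
  N: 3
  O: 1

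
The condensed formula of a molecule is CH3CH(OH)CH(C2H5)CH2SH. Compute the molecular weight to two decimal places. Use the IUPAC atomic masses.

134.24 g/mol

Element totals:
  C: 6
  H: 14
  O: 1
  S: 1
Molecular formula: C6H14OS.
  M = 6(12.011) + 14(1.008) + 15.999 + 32.06
    = 72.066 + 14.112 + 15.999 + 32.060 = 134.237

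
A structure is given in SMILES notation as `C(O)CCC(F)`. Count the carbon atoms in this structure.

Atom tally by fragment:
  HOCH2 → C:1 H:3 O:1
  CH2 → C:1 H:2
  CH2 → C:1 H:2
  CH2F → C:1 H:2 F:1
Element totals:
  C: 4
  H: 9
  F: 1
  O: 1

4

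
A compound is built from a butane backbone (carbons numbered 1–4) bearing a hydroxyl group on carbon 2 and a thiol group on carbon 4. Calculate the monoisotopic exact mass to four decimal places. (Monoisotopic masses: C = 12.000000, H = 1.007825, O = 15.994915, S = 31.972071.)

106.0452

Atom tally by fragment:
  CH3 → C:1 H:3
  CH(OH) → C:1 H:2 O:1
  CH2 → C:1 H:2
  CH2SH → C:1 H:3 S:1
Element totals:
  C: 4
  H: 10
  O: 1
  S: 1
Molecular formula: C4H10OS.
  M = 4(12.0) + 10(1.007825) + 15.994915 + 31.972071
    = 48.000000 + 10.078250 + 15.994915 + 31.972071 = 106.045236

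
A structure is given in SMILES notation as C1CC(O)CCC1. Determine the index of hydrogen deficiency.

Atom tally by fragment:
  cyclohexane ring core → C:6 H:12
  (− 1 ring H displaced by substituents)
  + OH → O:1 H:1
Element totals:
  C: 6
  H: 12
  O: 1
Molecular formula: C6H12O.
DoU = (2C + 2 + N − H − X) / 2 = (2·6 + 2 + 0 − 12 − 0) / 2 = 1.

1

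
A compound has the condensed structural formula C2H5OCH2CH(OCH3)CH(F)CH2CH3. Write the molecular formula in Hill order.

C8H17FO2

Atom tally by fragment:
  C2H5OCH2 → C:3 H:7 O:1
  CH(OCH3) → C:2 H:4 O:1
  CH(F) → C:1 H:1 F:1
  CH2 → C:1 H:2
  CH3 → C:1 H:3
Element totals:
  C: 8
  H: 17
  F: 1
  O: 2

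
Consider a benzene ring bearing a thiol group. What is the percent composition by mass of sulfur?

Atom tally by fragment:
  benzene ring core → C:6 H:6
  (− 1 ring H displaced by substituents)
  + SH → S:1 H:1
Element totals:
  C: 6
  H: 6
  S: 1
Molecular formula: C6H6S.
Molar mass = 110.174 g/mol.
Mass from S: 1 × 32.06 = 32.060 g/mol.
%S = 32.060 / 110.174 × 100 = 29.10%.

29.10%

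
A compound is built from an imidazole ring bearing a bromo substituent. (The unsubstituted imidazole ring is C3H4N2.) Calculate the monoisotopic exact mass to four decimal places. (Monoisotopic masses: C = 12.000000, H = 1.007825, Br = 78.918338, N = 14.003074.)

145.9480

Atom tally by fragment:
  imidazole ring core → C:3 H:4 N:2
  (− 1 ring H displaced by substituents)
  + Br → Br:1
Element totals:
  C: 3
  H: 3
  Br: 1
  N: 2
Molecular formula: C3H3BrN2.
  M = 3(12.0) + 3(1.007825) + 78.918338 + 2(14.003074)
    = 36.000000 + 3.023475 + 78.918338 + 28.006148 = 145.947961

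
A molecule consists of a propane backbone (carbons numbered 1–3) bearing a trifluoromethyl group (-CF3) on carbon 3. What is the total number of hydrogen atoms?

Atom tally by fragment:
  CH3 → C:1 H:3
  CH2 → C:1 H:2
  CH2CF3 → C:2 H:2 F:3
Element totals:
  C: 4
  H: 7
  F: 3

7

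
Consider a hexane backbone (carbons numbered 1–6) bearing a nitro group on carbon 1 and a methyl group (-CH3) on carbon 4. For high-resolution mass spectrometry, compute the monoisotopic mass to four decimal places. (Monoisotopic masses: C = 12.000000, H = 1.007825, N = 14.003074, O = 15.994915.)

Atom tally by fragment:
  O2NCH2 → C:1 H:2 N:1 O:2
  CH2 → C:1 H:2
  CH2 → C:1 H:2
  CH(CH3) → C:2 H:4
  CH2 → C:1 H:2
  CH3 → C:1 H:3
Element totals:
  C: 7
  H: 15
  N: 1
  O: 2
Molecular formula: C7H15NO2.
  M = 7(12.0) + 15(1.007825) + 14.003074 + 2(15.994915)
    = 84.000000 + 15.117375 + 14.003074 + 31.989830 = 145.110279

145.1103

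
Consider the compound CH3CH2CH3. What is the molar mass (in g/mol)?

44.10 g/mol

Element totals:
  C: 3
  H: 8
Molecular formula: C3H8.
  M = 3(12.011) + 8(1.008)
    = 36.033 + 8.064 = 44.097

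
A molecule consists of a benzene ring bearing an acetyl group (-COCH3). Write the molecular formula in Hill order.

C8H8O

Atom tally by fragment:
  benzene ring core → C:6 H:6
  (− 1 ring H displaced by substituents)
  + COCH3 → C:2 H:3 O:1
Element totals:
  C: 8
  H: 8
  O: 1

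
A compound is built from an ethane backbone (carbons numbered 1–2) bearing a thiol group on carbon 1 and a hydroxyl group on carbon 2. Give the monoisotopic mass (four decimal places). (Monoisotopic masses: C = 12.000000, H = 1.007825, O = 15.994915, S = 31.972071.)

Atom tally by fragment:
  HSCH2 → C:1 H:3 S:1
  CH2OH → C:1 H:3 O:1
Element totals:
  C: 2
  H: 6
  O: 1
  S: 1
Molecular formula: C2H6OS.
  M = 2(12.0) + 6(1.007825) + 15.994915 + 31.972071
    = 24.000000 + 6.046950 + 15.994915 + 31.972071 = 78.013936

78.0139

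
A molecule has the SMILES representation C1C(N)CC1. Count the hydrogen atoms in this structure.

9

Atom tally by fragment:
  cyclobutane ring core → C:4 H:8
  (− 1 ring H displaced by substituents)
  + NH2 → N:1 H:2
Element totals:
  C: 4
  H: 9
  N: 1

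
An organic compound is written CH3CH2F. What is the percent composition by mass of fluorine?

Atom tally by fragment:
  CH3 → C:1 H:3
  CH2F → C:1 H:2 F:1
Element totals:
  C: 2
  H: 5
  F: 1
Molecular formula: C2H5F.
Molar mass = 48.060 g/mol.
Mass from F: 1 × 18.998 = 18.998 g/mol.
%F = 18.998 / 48.060 × 100 = 39.53%.

39.53%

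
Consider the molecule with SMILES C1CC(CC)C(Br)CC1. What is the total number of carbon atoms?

Atom tally by fragment:
  cyclohexane ring core → C:6 H:12
  (− 2 ring H displaced by substituents)
  + C2H5 → C:2 H:5
  + Br → Br:1
Element totals:
  C: 8
  H: 15
  Br: 1

8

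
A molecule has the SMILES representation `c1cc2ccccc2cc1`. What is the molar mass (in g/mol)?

128.17 g/mol

Atom tally by fragment:
  naphthalene ring system core → C:10 H:8
Element totals:
  C: 10
  H: 8
Molecular formula: C10H8.
  M = 10(12.011) + 8(1.008)
    = 120.110 + 8.064 = 128.174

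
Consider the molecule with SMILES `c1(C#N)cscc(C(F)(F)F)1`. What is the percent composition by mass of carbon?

40.68%

Atom tally by fragment:
  thiophene ring core → C:4 H:4 S:1
  (− 2 ring H displaced by substituents)
  + CN → C:1 N:1
  + CF3 → C:1 F:3
Element totals:
  C: 6
  H: 2
  F: 3
  N: 1
  S: 1
Molecular formula: C6H2F3NS.
Molar mass = 177.143 g/mol.
Mass from C: 6 × 12.011 = 72.066 g/mol.
%C = 72.066 / 177.143 × 100 = 40.68%.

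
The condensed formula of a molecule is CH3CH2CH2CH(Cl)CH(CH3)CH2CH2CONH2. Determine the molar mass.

191.70 g/mol

Atom tally by fragment:
  CH3 → C:1 H:3
  CH2 → C:1 H:2
  CH2 → C:1 H:2
  CH(Cl) → C:1 H:1 Cl:1
  CH(CH3) → C:2 H:4
  CH2 → C:1 H:2
  CH2CONH2 → C:2 H:4 O:1 N:1
Element totals:
  C: 9
  H: 18
  Cl: 1
  N: 1
  O: 1
Molecular formula: C9H18ClNO.
  M = 9(12.011) + 18(1.008) + 35.45 + 14.007 + 15.999
    = 108.099 + 18.144 + 35.450 + 14.007 + 15.999 = 191.699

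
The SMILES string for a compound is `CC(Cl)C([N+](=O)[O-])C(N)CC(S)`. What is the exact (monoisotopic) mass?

Atom tally by fragment:
  CH3 → C:1 H:3
  CH(Cl) → C:1 H:1 Cl:1
  CH(NO2) → C:1 H:1 N:1 O:2
  CH(NH2) → C:1 H:3 N:1
  CH2 → C:1 H:2
  CH2SH → C:1 H:3 S:1
Element totals:
  C: 6
  H: 13
  Cl: 1
  N: 2
  O: 2
  S: 1
Molecular formula: C6H13ClN2O2S.
  M = 6(12.0) + 13(1.007825) + 34.968853 + 2(14.003074) + 2(15.994915) + 31.972071
    = 72.000000 + 13.101725 + 34.968853 + 28.006148 + 31.989830 + 31.972071 = 212.038627

212.0386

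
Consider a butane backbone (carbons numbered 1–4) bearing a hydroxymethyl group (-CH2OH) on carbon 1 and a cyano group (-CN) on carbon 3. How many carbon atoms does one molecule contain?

6

Atom tally by fragment:
  HOCH2CH2 → C:2 H:5 O:1
  CH2 → C:1 H:2
  CH(CN) → C:2 H:1 N:1
  CH3 → C:1 H:3
Element totals:
  C: 6
  H: 11
  N: 1
  O: 1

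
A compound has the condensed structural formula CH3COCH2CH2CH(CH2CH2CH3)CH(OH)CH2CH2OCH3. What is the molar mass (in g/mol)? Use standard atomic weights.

216.32 g/mol

Atom tally by fragment:
  CH3COCH2 → C:3 H:5 O:1
  CH2 → C:1 H:2
  CH(CH2CH2CH3) → C:4 H:8
  CH(OH) → C:1 H:2 O:1
  CH2 → C:1 H:2
  CH2OCH3 → C:2 H:5 O:1
Element totals:
  C: 12
  H: 24
  O: 3
Molecular formula: C12H24O3.
  M = 12(12.011) + 24(1.008) + 3(15.999)
    = 144.132 + 24.192 + 47.997 = 216.321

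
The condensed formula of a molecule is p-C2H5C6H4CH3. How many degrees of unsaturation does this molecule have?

Element totals:
  C: 9
  H: 12
Molecular formula: C9H12.
DoU = (2C + 2 + N − H − X) / 2 = (2·9 + 2 + 0 − 12 − 0) / 2 = 4.

4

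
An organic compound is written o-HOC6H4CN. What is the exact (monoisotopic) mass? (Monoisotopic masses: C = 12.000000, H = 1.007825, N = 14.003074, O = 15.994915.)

119.0371

Element totals:
  C: 7
  H: 5
  N: 1
  O: 1
Molecular formula: C7H5NO.
  M = 7(12.0) + 5(1.007825) + 14.003074 + 15.994915
    = 84.000000 + 5.039125 + 14.003074 + 15.994915 = 119.037114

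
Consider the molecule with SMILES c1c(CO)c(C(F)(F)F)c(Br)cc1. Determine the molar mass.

255.03 g/mol

Atom tally by fragment:
  benzene ring core → C:6 H:6
  (− 3 ring H displaced by substituents)
  + CH2OH → C:1 H:3 O:1
  + CF3 → C:1 F:3
  + Br → Br:1
Element totals:
  C: 8
  H: 6
  Br: 1
  F: 3
  O: 1
Molecular formula: C8H6BrF3O.
  M = 8(12.011) + 6(1.008) + 79.904 + 3(18.998) + 15.999
    = 96.088 + 6.048 + 79.904 + 56.994 + 15.999 = 255.033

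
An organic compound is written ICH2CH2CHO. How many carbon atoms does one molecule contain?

3

Element totals:
  C: 3
  H: 5
  I: 1
  O: 1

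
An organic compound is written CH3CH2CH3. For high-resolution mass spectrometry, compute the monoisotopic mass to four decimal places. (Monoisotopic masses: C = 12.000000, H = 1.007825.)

Element totals:
  C: 3
  H: 8
Molecular formula: C3H8.
  M = 3(12.0) + 8(1.007825)
    = 36.000000 + 8.062600 = 44.062600

44.0626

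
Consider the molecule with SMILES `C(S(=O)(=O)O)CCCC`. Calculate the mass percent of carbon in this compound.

39.46%

Atom tally by fragment:
  HO3SCH2 → C:1 H:3 S:1 O:3
  CH2 → C:1 H:2
  CH2 → C:1 H:2
  CH2 → C:1 H:2
  CH3 → C:1 H:3
Element totals:
  C: 5
  H: 12
  O: 3
  S: 1
Molecular formula: C5H12O3S.
Molar mass = 152.208 g/mol.
Mass from C: 5 × 12.011 = 60.055 g/mol.
%C = 60.055 / 152.208 × 100 = 39.46%.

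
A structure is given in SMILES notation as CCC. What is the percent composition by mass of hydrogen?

Atom tally by fragment:
  CH3 → C:1 H:3
  CH2 → C:1 H:2
  CH3 → C:1 H:3
Element totals:
  C: 3
  H: 8
Molecular formula: C3H8.
Molar mass = 44.097 g/mol.
Mass from H: 8 × 1.008 = 8.064 g/mol.
%H = 8.064 / 44.097 × 100 = 18.29%.

18.29%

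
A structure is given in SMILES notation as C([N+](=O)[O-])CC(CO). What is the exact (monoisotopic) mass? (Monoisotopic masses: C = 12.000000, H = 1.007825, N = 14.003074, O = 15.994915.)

119.0582

Atom tally by fragment:
  O2NCH2 → C:1 H:2 N:1 O:2
  CH2 → C:1 H:2
  CH2CH2OH → C:2 H:5 O:1
Element totals:
  C: 4
  H: 9
  N: 1
  O: 3
Molecular formula: C4H9NO3.
  M = 4(12.0) + 9(1.007825) + 14.003074 + 3(15.994915)
    = 48.000000 + 9.070425 + 14.003074 + 47.984745 = 119.058244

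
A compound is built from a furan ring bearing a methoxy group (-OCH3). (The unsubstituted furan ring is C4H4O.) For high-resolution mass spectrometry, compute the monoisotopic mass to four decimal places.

Atom tally by fragment:
  furan ring core → C:4 H:4 O:1
  (− 1 ring H displaced by substituents)
  + OCH3 → C:1 H:3 O:1
Element totals:
  C: 5
  H: 6
  O: 2
Molecular formula: C5H6O2.
  M = 5(12.0) + 6(1.007825) + 2(15.994915)
    = 60.000000 + 6.046950 + 31.989830 = 98.036780

98.0368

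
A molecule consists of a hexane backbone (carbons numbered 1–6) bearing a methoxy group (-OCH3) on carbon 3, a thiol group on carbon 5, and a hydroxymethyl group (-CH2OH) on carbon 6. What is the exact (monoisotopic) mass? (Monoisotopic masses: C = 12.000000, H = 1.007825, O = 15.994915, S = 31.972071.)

178.1028

Atom tally by fragment:
  CH3 → C:1 H:3
  CH2 → C:1 H:2
  CH(OCH3) → C:2 H:4 O:1
  CH2 → C:1 H:2
  CH(SH) → C:1 H:2 S:1
  CH2CH2OH → C:2 H:5 O:1
Element totals:
  C: 8
  H: 18
  O: 2
  S: 1
Molecular formula: C8H18O2S.
  M = 8(12.0) + 18(1.007825) + 2(15.994915) + 31.972071
    = 96.000000 + 18.140850 + 31.989830 + 31.972071 = 178.102751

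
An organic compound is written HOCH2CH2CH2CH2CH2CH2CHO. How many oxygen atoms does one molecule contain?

Atom tally by fragment:
  HOCH2 → C:1 H:3 O:1
  CH2 → C:1 H:2
  CH2 → C:1 H:2
  CH2 → C:1 H:2
  CH2 → C:1 H:2
  CH2CHO → C:2 H:3 O:1
Element totals:
  C: 7
  H: 14
  O: 2

2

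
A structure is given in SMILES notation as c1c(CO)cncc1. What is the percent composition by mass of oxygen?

14.66%

Atom tally by fragment:
  pyridine ring core → C:5 H:5 N:1
  (− 1 ring H displaced by substituents)
  + CH2OH → C:1 H:3 O:1
Element totals:
  C: 6
  H: 7
  N: 1
  O: 1
Molecular formula: C6H7NO.
Molar mass = 109.128 g/mol.
Mass from O: 1 × 15.999 = 15.999 g/mol.
%O = 15.999 / 109.128 × 100 = 14.66%.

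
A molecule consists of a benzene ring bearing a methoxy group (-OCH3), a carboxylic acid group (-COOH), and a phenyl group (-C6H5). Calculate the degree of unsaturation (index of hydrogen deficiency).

9

Atom tally by fragment:
  benzene ring core → C:6 H:6
  (− 3 ring H displaced by substituents)
  + OCH3 → C:1 H:3 O:1
  + COOH → C:1 H:1 O:2
  + C6H5 → C:6 H:5
Element totals:
  C: 14
  H: 12
  O: 3
Molecular formula: C14H12O3.
DoU = (2C + 2 + N − H − X) / 2 = (2·14 + 2 + 0 − 12 − 0) / 2 = 9.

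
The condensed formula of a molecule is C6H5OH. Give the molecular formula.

C6H6O

Atom tally by fragment:
  benzene ring core → C:6 H:6
  (− 1 ring H displaced by substituents)
  + OH → O:1 H:1
Element totals:
  C: 6
  H: 6
  O: 1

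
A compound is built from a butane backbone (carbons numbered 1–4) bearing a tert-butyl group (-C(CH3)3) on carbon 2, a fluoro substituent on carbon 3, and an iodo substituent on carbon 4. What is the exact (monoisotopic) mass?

Atom tally by fragment:
  CH3 → C:1 H:3
  CH(C(CH3)3) → C:5 H:10
  CH(F) → C:1 H:1 F:1
  CH2I → C:1 H:2 I:1
Element totals:
  C: 8
  H: 16
  F: 1
  I: 1
Molecular formula: C8H16FI.
  M = 8(12.0) + 16(1.007825) + 18.998403 + 126.904472
    = 96.000000 + 16.125200 + 18.998403 + 126.904472 = 258.028075

258.0281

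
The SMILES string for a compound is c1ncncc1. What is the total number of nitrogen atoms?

Atom tally by fragment:
  pyrimidine ring core → C:4 H:4 N:2
Element totals:
  C: 4
  H: 4
  N: 2

2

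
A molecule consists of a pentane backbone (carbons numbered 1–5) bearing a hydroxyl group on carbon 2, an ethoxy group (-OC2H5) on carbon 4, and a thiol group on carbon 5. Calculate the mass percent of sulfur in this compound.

19.52%

Atom tally by fragment:
  CH3 → C:1 H:3
  CH(OH) → C:1 H:2 O:1
  CH2 → C:1 H:2
  CH(OC2H5) → C:3 H:6 O:1
  CH2SH → C:1 H:3 S:1
Element totals:
  C: 7
  H: 16
  O: 2
  S: 1
Molecular formula: C7H16O2S.
Molar mass = 164.263 g/mol.
Mass from S: 1 × 32.06 = 32.060 g/mol.
%S = 32.060 / 164.263 × 100 = 19.52%.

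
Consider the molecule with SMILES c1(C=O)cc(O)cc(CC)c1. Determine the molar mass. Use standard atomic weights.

150.18 g/mol

Atom tally by fragment:
  benzene ring core → C:6 H:6
  (− 3 ring H displaced by substituents)
  + CHO → C:1 H:1 O:1
  + OH → O:1 H:1
  + C2H5 → C:2 H:5
Element totals:
  C: 9
  H: 10
  O: 2
Molecular formula: C9H10O2.
  M = 9(12.011) + 10(1.008) + 2(15.999)
    = 108.099 + 10.080 + 31.998 = 150.177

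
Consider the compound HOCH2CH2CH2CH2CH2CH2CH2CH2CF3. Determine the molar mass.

Atom tally by fragment:
  HOCH2CH2 → C:2 H:5 O:1
  CH2 → C:1 H:2
  CH2 → C:1 H:2
  CH2 → C:1 H:2
  CH2 → C:1 H:2
  CH2 → C:1 H:2
  CH2CF3 → C:2 H:2 F:3
Element totals:
  C: 9
  H: 17
  F: 3
  O: 1
Molecular formula: C9H17F3O.
  M = 9(12.011) + 17(1.008) + 3(18.998) + 15.999
    = 108.099 + 17.136 + 56.994 + 15.999 = 198.228

198.23 g/mol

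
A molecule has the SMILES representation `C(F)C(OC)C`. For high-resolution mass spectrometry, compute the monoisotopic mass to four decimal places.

92.0637

Atom tally by fragment:
  FCH2 → C:1 H:2 F:1
  CH(OCH3) → C:2 H:4 O:1
  CH3 → C:1 H:3
Element totals:
  C: 4
  H: 9
  F: 1
  O: 1
Molecular formula: C4H9FO.
  M = 4(12.0) + 9(1.007825) + 18.998403 + 15.994915
    = 48.000000 + 9.070425 + 18.998403 + 15.994915 = 92.063743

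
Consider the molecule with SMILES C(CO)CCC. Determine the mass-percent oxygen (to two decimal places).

Atom tally by fragment:
  HOCH2CH2 → C:2 H:5 O:1
  CH2 → C:1 H:2
  CH2 → C:1 H:2
  CH3 → C:1 H:3
Element totals:
  C: 5
  H: 12
  O: 1
Molecular formula: C5H12O.
Molar mass = 88.150 g/mol.
Mass from O: 1 × 15.999 = 15.999 g/mol.
%O = 15.999 / 88.150 × 100 = 18.15%.

18.15%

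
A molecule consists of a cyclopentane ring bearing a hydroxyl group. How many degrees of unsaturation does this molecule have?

1

Atom tally by fragment:
  cyclopentane ring core → C:5 H:10
  (− 1 ring H displaced by substituents)
  + OH → O:1 H:1
Element totals:
  C: 5
  H: 10
  O: 1
Molecular formula: C5H10O.
DoU = (2C + 2 + N − H − X) / 2 = (2·5 + 2 + 0 − 10 − 0) / 2 = 1.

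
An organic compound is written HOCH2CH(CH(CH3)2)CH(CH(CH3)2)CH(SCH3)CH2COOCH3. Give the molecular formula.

C14H28O3S

Element totals:
  C: 14
  H: 28
  O: 3
  S: 1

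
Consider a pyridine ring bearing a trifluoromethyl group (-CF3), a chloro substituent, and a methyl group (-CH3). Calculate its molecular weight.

Atom tally by fragment:
  pyridine ring core → C:5 H:5 N:1
  (− 3 ring H displaced by substituents)
  + CF3 → C:1 F:3
  + Cl → Cl:1
  + CH3 → C:1 H:3
Element totals:
  C: 7
  H: 5
  Cl: 1
  F: 3
  N: 1
Molecular formula: C7H5ClF3N.
  M = 7(12.011) + 5(1.008) + 35.45 + 3(18.998) + 14.007
    = 84.077 + 5.040 + 35.450 + 56.994 + 14.007 = 195.568

195.57 g/mol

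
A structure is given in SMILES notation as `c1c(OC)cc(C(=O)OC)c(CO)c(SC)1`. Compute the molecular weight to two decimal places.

242.29 g/mol

Atom tally by fragment:
  benzene ring core → C:6 H:6
  (− 4 ring H displaced by substituents)
  + OCH3 → C:1 H:3 O:1
  + COOCH3 → C:2 H:3 O:2
  + CH2OH → C:1 H:3 O:1
  + SCH3 → C:1 H:3 S:1
Element totals:
  C: 11
  H: 14
  O: 4
  S: 1
Molecular formula: C11H14O4S.
  M = 11(12.011) + 14(1.008) + 4(15.999) + 32.06
    = 132.121 + 14.112 + 63.996 + 32.060 = 242.289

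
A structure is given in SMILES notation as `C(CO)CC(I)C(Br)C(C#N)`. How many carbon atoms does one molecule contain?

Atom tally by fragment:
  HOCH2CH2 → C:2 H:5 O:1
  CH2 → C:1 H:2
  CH(I) → C:1 H:1 I:1
  CH(Br) → C:1 H:1 Br:1
  CH2CN → C:2 H:2 N:1
Element totals:
  C: 7
  H: 11
  Br: 1
  I: 1
  N: 1
  O: 1

7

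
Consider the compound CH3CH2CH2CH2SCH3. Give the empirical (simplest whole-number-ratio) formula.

Element totals:
  C: 5
  H: 12
  S: 1
Molecular formula: C5H12S.
gcd of subscripts (5, 12, 1) = 1, so the empirical formula equals the molecular formula.

C5H12S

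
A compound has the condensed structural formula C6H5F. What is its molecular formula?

Atom tally by fragment:
  benzene ring core → C:6 H:6
  (− 1 ring H displaced by substituents)
  + F → F:1
Element totals:
  C: 6
  H: 5
  F: 1

C6H5F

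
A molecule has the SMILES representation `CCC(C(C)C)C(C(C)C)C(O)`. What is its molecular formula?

Atom tally by fragment:
  CH3 → C:1 H:3
  CH2 → C:1 H:2
  CH(CH(CH3)2) → C:4 H:8
  CH(CH(CH3)2) → C:4 H:8
  CH2OH → C:1 H:3 O:1
Element totals:
  C: 11
  H: 24
  O: 1

C11H24O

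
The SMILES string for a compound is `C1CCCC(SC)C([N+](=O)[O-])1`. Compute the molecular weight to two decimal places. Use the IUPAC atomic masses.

Atom tally by fragment:
  cyclohexane ring core → C:6 H:12
  (− 2 ring H displaced by substituents)
  + SCH3 → C:1 H:3 S:1
  + NO2 → N:1 O:2
Element totals:
  C: 7
  H: 13
  N: 1
  O: 2
  S: 1
Molecular formula: C7H13NO2S.
  M = 7(12.011) + 13(1.008) + 14.007 + 2(15.999) + 32.06
    = 84.077 + 13.104 + 14.007 + 31.998 + 32.060 = 175.246

175.25 g/mol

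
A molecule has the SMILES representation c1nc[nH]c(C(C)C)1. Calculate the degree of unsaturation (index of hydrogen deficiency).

3

Atom tally by fragment:
  imidazole ring core → C:3 H:4 N:2
  (− 1 ring H displaced by substituents)
  + CH(CH3)2 → C:3 H:7
Element totals:
  C: 6
  H: 10
  N: 2
Molecular formula: C6H10N2.
DoU = (2C + 2 + N − H − X) / 2 = (2·6 + 2 + 2 − 10 − 0) / 2 = 3.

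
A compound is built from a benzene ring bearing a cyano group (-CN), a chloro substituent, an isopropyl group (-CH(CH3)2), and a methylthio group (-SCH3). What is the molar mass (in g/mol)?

225.73 g/mol

Atom tally by fragment:
  benzene ring core → C:6 H:6
  (− 4 ring H displaced by substituents)
  + CN → C:1 N:1
  + Cl → Cl:1
  + CH(CH3)2 → C:3 H:7
  + SCH3 → C:1 H:3 S:1
Element totals:
  C: 11
  H: 12
  Cl: 1
  N: 1
  S: 1
Molecular formula: C11H12ClNS.
  M = 11(12.011) + 12(1.008) + 35.45 + 14.007 + 32.06
    = 132.121 + 12.096 + 35.450 + 14.007 + 32.060 = 225.734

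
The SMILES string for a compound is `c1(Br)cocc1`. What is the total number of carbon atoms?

Atom tally by fragment:
  furan ring core → C:4 H:4 O:1
  (− 1 ring H displaced by substituents)
  + Br → Br:1
Element totals:
  C: 4
  H: 3
  Br: 1
  O: 1

4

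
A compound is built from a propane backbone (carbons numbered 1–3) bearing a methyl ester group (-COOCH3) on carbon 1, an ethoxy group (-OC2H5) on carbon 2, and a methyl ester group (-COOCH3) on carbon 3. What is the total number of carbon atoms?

Atom tally by fragment:
  CH3OOCCH2 → C:3 H:5 O:2
  CH(OC2H5) → C:3 H:6 O:1
  CH2COOCH3 → C:3 H:5 O:2
Element totals:
  C: 9
  H: 16
  O: 5

9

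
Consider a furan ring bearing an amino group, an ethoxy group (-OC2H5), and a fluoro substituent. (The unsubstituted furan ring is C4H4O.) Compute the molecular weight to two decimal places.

Atom tally by fragment:
  furan ring core → C:4 H:4 O:1
  (− 3 ring H displaced by substituents)
  + NH2 → N:1 H:2
  + OC2H5 → C:2 H:5 O:1
  + F → F:1
Element totals:
  C: 6
  H: 8
  F: 1
  N: 1
  O: 2
Molecular formula: C6H8FNO2.
  M = 6(12.011) + 8(1.008) + 18.998 + 14.007 + 2(15.999)
    = 72.066 + 8.064 + 18.998 + 14.007 + 31.998 = 145.133

145.13 g/mol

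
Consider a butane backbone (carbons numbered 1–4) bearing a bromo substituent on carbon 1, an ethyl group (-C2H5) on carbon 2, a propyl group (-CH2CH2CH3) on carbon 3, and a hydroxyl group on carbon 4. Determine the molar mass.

Atom tally by fragment:
  BrCH2 → C:1 H:2 Br:1
  CH(C2H5) → C:3 H:6
  CH(CH2CH2CH3) → C:4 H:8
  CH2OH → C:1 H:3 O:1
Element totals:
  C: 9
  H: 19
  Br: 1
  O: 1
Molecular formula: C9H19BrO.
  M = 9(12.011) + 19(1.008) + 79.904 + 15.999
    = 108.099 + 19.152 + 79.904 + 15.999 = 223.154

223.15 g/mol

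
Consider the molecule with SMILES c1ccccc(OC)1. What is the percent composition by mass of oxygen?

14.79%

Atom tally by fragment:
  benzene ring core → C:6 H:6
  (− 1 ring H displaced by substituents)
  + OCH3 → C:1 H:3 O:1
Element totals:
  C: 7
  H: 8
  O: 1
Molecular formula: C7H8O.
Molar mass = 108.140 g/mol.
Mass from O: 1 × 15.999 = 15.999 g/mol.
%O = 15.999 / 108.140 × 100 = 14.79%.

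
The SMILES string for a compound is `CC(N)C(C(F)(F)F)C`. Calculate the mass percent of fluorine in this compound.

Atom tally by fragment:
  CH3 → C:1 H:3
  CH(NH2) → C:1 H:3 N:1
  CH(CF3) → C:2 H:1 F:3
  CH3 → C:1 H:3
Element totals:
  C: 5
  H: 10
  F: 3
  N: 1
Molecular formula: C5H10F3N.
Molar mass = 141.136 g/mol.
Mass from F: 3 × 18.998 = 56.994 g/mol.
%F = 56.994 / 141.136 × 100 = 40.38%.

40.38%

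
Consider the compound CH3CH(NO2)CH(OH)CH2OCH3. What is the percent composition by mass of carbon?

Element totals:
  C: 5
  H: 11
  N: 1
  O: 4
Molecular formula: C5H11NO4.
Molar mass = 149.146 g/mol.
Mass from C: 5 × 12.011 = 60.055 g/mol.
%C = 60.055 / 149.146 × 100 = 40.27%.

40.27%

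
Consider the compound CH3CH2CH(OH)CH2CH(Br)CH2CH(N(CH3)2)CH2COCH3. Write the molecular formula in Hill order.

C12H24BrNO2

Element totals:
  C: 12
  H: 24
  Br: 1
  N: 1
  O: 2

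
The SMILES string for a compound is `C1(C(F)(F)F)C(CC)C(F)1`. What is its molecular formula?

Atom tally by fragment:
  cyclopropane ring core → C:3 H:6
  (− 3 ring H displaced by substituents)
  + CF3 → C:1 F:3
  + C2H5 → C:2 H:5
  + F → F:1
Element totals:
  C: 6
  H: 8
  F: 4

C6H8F4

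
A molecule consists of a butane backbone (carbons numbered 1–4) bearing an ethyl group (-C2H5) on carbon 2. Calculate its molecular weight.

Atom tally by fragment:
  CH3 → C:1 H:3
  CH(C2H5) → C:3 H:6
  CH2 → C:1 H:2
  CH3 → C:1 H:3
Element totals:
  C: 6
  H: 14
Molecular formula: C6H14.
  M = 6(12.011) + 14(1.008)
    = 72.066 + 14.112 = 86.178

86.18 g/mol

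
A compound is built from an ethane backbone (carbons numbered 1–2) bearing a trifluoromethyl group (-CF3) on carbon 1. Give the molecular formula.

C3H5F3

Atom tally by fragment:
  F3CCH2 → C:2 H:2 F:3
  CH3 → C:1 H:3
Element totals:
  C: 3
  H: 5
  F: 3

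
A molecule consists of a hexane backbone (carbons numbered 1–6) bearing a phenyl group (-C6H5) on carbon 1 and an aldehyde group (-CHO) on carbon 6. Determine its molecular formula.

C13H18O

Atom tally by fragment:
  C6H5CH2 → C:7 H:7
  CH2 → C:1 H:2
  CH2 → C:1 H:2
  CH2 → C:1 H:2
  CH2 → C:1 H:2
  CH2CHO → C:2 H:3 O:1
Element totals:
  C: 13
  H: 18
  O: 1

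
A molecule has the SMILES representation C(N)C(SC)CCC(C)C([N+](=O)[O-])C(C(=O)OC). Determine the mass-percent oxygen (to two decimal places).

22.99%

Atom tally by fragment:
  H2NCH2 → C:1 H:4 N:1
  CH(SCH3) → C:2 H:4 S:1
  CH2 → C:1 H:2
  CH2 → C:1 H:2
  CH(CH3) → C:2 H:4
  CH(NO2) → C:1 H:1 N:1 O:2
  CH2COOCH3 → C:3 H:5 O:2
Element totals:
  C: 11
  H: 22
  N: 2
  O: 4
  S: 1
Molecular formula: C11H22N2O4S.
Molar mass = 278.367 g/mol.
Mass from O: 4 × 15.999 = 63.996 g/mol.
%O = 63.996 / 278.367 × 100 = 22.99%.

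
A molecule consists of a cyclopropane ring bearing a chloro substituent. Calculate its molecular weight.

76.52 g/mol

Atom tally by fragment:
  cyclopropane ring core → C:3 H:6
  (− 1 ring H displaced by substituents)
  + Cl → Cl:1
Element totals:
  C: 3
  H: 5
  Cl: 1
Molecular formula: C3H5Cl.
  M = 3(12.011) + 5(1.008) + 35.45
    = 36.033 + 5.040 + 35.450 = 76.523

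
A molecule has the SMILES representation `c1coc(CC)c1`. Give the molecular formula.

C6H8O

Atom tally by fragment:
  furan ring core → C:4 H:4 O:1
  (− 1 ring H displaced by substituents)
  + C2H5 → C:2 H:5
Element totals:
  C: 6
  H: 8
  O: 1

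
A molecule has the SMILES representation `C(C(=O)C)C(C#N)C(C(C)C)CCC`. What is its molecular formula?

Atom tally by fragment:
  CH3COCH2 → C:3 H:5 O:1
  CH(CN) → C:2 H:1 N:1
  CH(CH(CH3)2) → C:4 H:8
  CH2 → C:1 H:2
  CH2 → C:1 H:2
  CH3 → C:1 H:3
Element totals:
  C: 12
  H: 21
  N: 1
  O: 1

C12H21NO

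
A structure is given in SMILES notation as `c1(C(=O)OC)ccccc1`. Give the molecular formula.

C8H8O2

Atom tally by fragment:
  benzene ring core → C:6 H:6
  (− 1 ring H displaced by substituents)
  + COOCH3 → C:2 H:3 O:2
Element totals:
  C: 8
  H: 8
  O: 2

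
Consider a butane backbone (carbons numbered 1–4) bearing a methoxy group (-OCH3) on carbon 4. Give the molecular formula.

C5H12O

Atom tally by fragment:
  CH3 → C:1 H:3
  CH2 → C:1 H:2
  CH2 → C:1 H:2
  CH2OCH3 → C:2 H:5 O:1
Element totals:
  C: 5
  H: 12
  O: 1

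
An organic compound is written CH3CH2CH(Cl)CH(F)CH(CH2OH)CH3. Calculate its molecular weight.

Element totals:
  C: 7
  H: 14
  Cl: 1
  F: 1
  O: 1
Molecular formula: C7H14ClFO.
  M = 7(12.011) + 14(1.008) + 35.45 + 18.998 + 15.999
    = 84.077 + 14.112 + 35.450 + 18.998 + 15.999 = 168.636

168.64 g/mol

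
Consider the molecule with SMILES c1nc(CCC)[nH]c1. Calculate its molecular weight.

110.16 g/mol

Atom tally by fragment:
  imidazole ring core → C:3 H:4 N:2
  (− 1 ring H displaced by substituents)
  + CH2CH2CH3 → C:3 H:7
Element totals:
  C: 6
  H: 10
  N: 2
Molecular formula: C6H10N2.
  M = 6(12.011) + 10(1.008) + 2(14.007)
    = 72.066 + 10.080 + 28.014 = 110.160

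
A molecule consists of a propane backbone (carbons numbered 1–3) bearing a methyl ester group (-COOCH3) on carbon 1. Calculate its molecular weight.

102.13 g/mol

Atom tally by fragment:
  CH3OOCCH2 → C:3 H:5 O:2
  CH2 → C:1 H:2
  CH3 → C:1 H:3
Element totals:
  C: 5
  H: 10
  O: 2
Molecular formula: C5H10O2.
  M = 5(12.011) + 10(1.008) + 2(15.999)
    = 60.055 + 10.080 + 31.998 = 102.133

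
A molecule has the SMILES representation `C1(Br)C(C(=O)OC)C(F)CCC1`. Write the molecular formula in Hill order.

C8H12BrFO2

Atom tally by fragment:
  cyclohexane ring core → C:6 H:12
  (− 3 ring H displaced by substituents)
  + Br → Br:1
  + COOCH3 → C:2 H:3 O:2
  + F → F:1
Element totals:
  C: 8
  H: 12
  Br: 1
  F: 1
  O: 2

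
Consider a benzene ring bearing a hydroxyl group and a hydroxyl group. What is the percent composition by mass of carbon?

Atom tally by fragment:
  benzene ring core → C:6 H:6
  (− 2 ring H displaced by substituents)
  + OH → O:1 H:1
  + OH → O:1 H:1
Element totals:
  C: 6
  H: 6
  O: 2
Molecular formula: C6H6O2.
Molar mass = 110.112 g/mol.
Mass from C: 6 × 12.011 = 72.066 g/mol.
%C = 72.066 / 110.112 × 100 = 65.45%.

65.45%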